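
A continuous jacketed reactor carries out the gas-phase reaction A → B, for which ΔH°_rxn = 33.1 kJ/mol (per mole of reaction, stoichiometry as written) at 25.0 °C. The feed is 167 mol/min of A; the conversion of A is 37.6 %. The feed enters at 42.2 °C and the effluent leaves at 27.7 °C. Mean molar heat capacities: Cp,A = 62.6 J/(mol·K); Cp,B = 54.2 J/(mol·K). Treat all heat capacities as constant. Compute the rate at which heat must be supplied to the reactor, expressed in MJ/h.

Extent of reaction ξ = 0.376 × 167 = 62.792 mol/min
Reaction term: ξ·ΔH°_rxn = 62.792 × 33.1 = 2078.4 kJ/min
Sensible, feed 42.2→25 °C: -179.81 kJ/min
Outlet flows (mol/min): A 104.21, B 62.792
Sensible, products 25→27.7 °C: 26.802 kJ/min
Q = ΔH = 1925.4 kJ/min = 32.09 kW
Heat supplied = 115.52 MJ/h

Q_in = 116 MJ/h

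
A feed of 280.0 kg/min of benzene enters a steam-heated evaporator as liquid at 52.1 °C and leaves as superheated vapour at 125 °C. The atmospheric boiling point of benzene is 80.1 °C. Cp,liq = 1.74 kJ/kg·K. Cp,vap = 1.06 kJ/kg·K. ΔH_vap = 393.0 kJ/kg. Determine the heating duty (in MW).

Q = 2.28 MW

liquid 52.1→80.1 °C: 48.72 kJ/kg
vaporisation at 80.1 °C: 393 kJ/kg
vapour 80.1→125 °C: 47.594 kJ/kg
Δh = 48.72 + 393 + 47.594 = 489.31 kJ/kg
Q = ṁ·Δh = 280.0 kg/min × 489.31 kJ/kg = 137010 kJ/min
|Q| = 2283.5 kW = 2.2835 MW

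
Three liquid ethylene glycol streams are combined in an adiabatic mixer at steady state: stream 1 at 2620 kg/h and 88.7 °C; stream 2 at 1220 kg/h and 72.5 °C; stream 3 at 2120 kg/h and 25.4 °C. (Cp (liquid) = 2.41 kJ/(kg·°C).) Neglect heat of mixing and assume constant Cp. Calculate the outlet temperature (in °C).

T_out = 62.9 °C

No heat crosses the boundary, so H_out = H_in.
T_out = Σ ṁᵢCp,ᵢTᵢ / Σ ṁᵢCp,ᵢ
      = 903010 / 14364 = 62.868 °C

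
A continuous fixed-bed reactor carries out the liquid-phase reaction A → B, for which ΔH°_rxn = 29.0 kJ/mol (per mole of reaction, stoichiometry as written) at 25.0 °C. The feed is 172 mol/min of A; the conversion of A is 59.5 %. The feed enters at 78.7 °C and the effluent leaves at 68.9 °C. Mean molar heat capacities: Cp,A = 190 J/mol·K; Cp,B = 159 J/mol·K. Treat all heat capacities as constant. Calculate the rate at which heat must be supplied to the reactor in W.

Extent of reaction ξ = 0.595 × 172 = 102.34 mol/min
Reaction term: ξ·ΔH°_rxn = 102.34 × 29.0 = 2967.9 kJ/min
Sensible, feed 78.7→25 °C: -1754.9 kJ/min
Outlet flows (mol/min): A 69.66, B 102.34
Sensible, products 25→68.9 °C: 1295.4 kJ/min
Q = ΔH = 2508.3 kJ/min = 41.805 kW
Heat supplied = 41805 W

Q_in = 41800 W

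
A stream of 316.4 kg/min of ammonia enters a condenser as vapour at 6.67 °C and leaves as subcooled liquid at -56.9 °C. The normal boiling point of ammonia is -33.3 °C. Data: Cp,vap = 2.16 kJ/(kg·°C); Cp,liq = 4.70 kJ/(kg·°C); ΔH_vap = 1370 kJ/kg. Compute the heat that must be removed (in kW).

vapour 6.67→-33.3 °C: -86.335 kJ/kg
condensation at -33.3 °C: -1370 kJ/kg
liquid -33.3→-56.9 °C: -110.92 kJ/kg
Δh = -86.335 + -1370 + -110.92 = -1567.3 kJ/kg
Q = ṁ·Δh = 316.4 kg/min × -1567.3 kJ/kg = -495880 kJ/min
|Q| = 8264.7 kW

Q_c = 8260 kW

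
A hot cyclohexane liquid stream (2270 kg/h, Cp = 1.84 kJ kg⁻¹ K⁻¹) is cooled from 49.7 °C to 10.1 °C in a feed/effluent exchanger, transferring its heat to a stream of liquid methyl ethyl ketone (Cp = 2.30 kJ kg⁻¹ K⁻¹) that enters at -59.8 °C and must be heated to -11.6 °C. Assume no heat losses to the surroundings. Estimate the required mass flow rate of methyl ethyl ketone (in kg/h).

Heat released by hot stream: Q = 2270 × 1.84 × (49.7 − 10.1) = 165400 kJ/h
Energy balance on cold side (adiabatic exchanger): Q = ṁ_c·Cp_c·(T_c,out − T_c,in)
ṁ_c = 165400 / [2.30 × (-11.6 − -59.8)] = 1492 kg/h

ṁ_c = 1490 kg/h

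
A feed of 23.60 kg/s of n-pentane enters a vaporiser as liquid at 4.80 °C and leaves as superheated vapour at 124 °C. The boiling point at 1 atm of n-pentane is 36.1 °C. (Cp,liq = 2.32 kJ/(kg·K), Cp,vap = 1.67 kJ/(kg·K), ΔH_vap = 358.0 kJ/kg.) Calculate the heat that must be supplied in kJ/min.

Q = 818000 kJ/min

liquid 4.80→36.1 °C: 72.616 kJ/kg
vaporisation at 36.1 °C: 358 kJ/kg
vapour 36.1→124 °C: 146.79 kJ/kg
Δh = 72.616 + 358 + 146.79 = 577.41 kJ/kg
Q = ṁ·Δh = 23.60 kg/s × 577.41 kJ/kg = 13627 kJ/s
|Q| = 13627 kW = 817610 kJ/min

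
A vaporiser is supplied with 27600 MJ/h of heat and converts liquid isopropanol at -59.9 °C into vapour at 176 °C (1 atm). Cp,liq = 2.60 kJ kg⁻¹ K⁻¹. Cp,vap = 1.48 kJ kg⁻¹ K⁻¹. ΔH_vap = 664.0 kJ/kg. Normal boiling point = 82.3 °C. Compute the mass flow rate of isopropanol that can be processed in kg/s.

ṁ = 6.54 kg/s

Δh = 2.60×(82.3−-59.9) + 664.0 + 1.48×(176−82.3) = 1172.4 kJ/kg
Q = 27600 MJ/h = 7666.7 kJ/s = 7666.7 kJ/s
ṁ = Q/Δh = 7666.7 / 1172.4 = 6.5393 kg/s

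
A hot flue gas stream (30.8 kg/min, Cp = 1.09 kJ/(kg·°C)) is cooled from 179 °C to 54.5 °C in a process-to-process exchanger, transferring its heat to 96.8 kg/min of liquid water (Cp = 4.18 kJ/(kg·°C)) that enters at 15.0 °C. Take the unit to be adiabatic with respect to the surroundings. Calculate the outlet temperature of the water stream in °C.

Heat released by hot stream: Q = 30.8 × 1.09 × (179 − 54.5) = 4179.7 kJ/min
Energy balance on cold side (adiabatic exchanger): Q = ṁ_c·Cp_c·(T_c,out − T_c,in)
T_c,out = 15.0 + 4179.7/(96.8 × 4.18) = 25.33 °C

T_c,out = 25.3 °C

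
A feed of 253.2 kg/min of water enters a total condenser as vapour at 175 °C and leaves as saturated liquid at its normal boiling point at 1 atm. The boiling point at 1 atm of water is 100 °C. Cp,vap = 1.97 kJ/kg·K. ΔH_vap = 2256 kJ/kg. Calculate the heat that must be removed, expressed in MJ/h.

Q_c = 36500 MJ/h

vapour 175→100 °C: -147.75 kJ/kg
condensation at 100 °C: -2256 kJ/kg
Δh = -147.75 + -2256 = -2403.8 kJ/kg
Q = ṁ·Δh = 253.2 kg/min × -2403.8 kJ/kg = -608630 kJ/min
|Q| = 10144 kW = 36518 MJ/h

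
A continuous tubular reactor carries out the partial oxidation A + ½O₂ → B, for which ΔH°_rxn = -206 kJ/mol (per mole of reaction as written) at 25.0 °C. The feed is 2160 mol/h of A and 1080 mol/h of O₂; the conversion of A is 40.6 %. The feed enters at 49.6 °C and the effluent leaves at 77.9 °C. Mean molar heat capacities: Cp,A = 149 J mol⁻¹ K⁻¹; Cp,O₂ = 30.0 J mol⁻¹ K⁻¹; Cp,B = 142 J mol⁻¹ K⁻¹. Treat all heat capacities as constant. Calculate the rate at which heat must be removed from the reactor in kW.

Q_out = 47.7 kW

Extent of reaction ξ = 0.406 × 2160 = 876.96 mol/h
Reaction term: ξ·ΔH°_rxn = 876.96 × -206 = -180650 kJ/h
Sensible, feed 49.6→25 °C: -8714.3 kJ/h
Outlet flows (mol/h): A 1283, O₂ 641.52, B 876.96
Sensible, products 25→77.9 °C: 17719 kJ/h
Q = ΔH = -171650 kJ/h = -47.68 kW
Heat removed = 47.68 kW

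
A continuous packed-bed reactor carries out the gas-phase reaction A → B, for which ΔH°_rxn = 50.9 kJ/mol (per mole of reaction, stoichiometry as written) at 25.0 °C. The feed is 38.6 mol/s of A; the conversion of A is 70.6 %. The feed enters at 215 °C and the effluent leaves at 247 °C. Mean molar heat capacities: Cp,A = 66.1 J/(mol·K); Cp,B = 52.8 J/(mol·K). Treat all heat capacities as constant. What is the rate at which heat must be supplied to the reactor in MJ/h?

Extent of reaction ξ = 0.706 × 38.6 = 27.252 mol/s
Reaction term: ξ·ΔH°_rxn = 27.252 × 50.9 = 1387.1 kJ/s
Sensible, feed 215→25 °C: -484.78 kJ/s
Outlet flows (mol/s): A 11.348, B 27.252
Sensible, products 25→247 °C: 485.96 kJ/s
Q = ΔH = 1388.3 kJ/s = 1388.3 kW
Heat supplied = 4997.8 MJ/h

Q_in = 5000 MJ/h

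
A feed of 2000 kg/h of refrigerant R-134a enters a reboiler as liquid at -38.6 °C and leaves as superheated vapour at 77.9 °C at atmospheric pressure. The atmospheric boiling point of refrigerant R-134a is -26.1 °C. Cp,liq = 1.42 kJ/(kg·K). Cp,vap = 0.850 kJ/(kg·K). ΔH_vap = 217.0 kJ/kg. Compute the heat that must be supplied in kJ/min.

liquid -38.6→-26.1 °C: 17.75 kJ/kg
vaporisation at -26.1 °C: 217 kJ/kg
vapour -26.1→77.9 °C: 88.4 kJ/kg
Δh = 17.75 + 217 + 88.4 = 323.15 kJ/kg
Q = ṁ·Δh = 2000 kg/h × 323.15 kJ/kg = 646300 kJ/h
|Q| = 179.53 kW = 10772 kJ/min

Q = 10800 kJ/min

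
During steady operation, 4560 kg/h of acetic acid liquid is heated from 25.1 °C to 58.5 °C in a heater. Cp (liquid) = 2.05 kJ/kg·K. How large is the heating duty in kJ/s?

Q = ṁ·Cp·ΔT = 4560 × 2.05 × (58.5 − 25.1) = 312220 kJ/h
Converting: 312220 / 3600 s = 86.729 kW

Q = 86.7 kJ/s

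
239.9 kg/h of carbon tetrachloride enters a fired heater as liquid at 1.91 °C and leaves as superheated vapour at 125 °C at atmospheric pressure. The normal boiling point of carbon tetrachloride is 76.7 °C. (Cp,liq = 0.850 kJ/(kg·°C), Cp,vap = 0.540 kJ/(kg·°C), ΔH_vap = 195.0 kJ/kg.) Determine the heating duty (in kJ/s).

liquid 1.91→76.7 °C: 63.572 kJ/kg
vaporisation at 76.7 °C: 195 kJ/kg
vapour 76.7→125 °C: 26.082 kJ/kg
Δh = 63.572 + 195 + 26.082 = 284.65 kJ/kg
Q = ṁ·Δh = 239.9 kg/h × 284.65 kJ/kg = 68288 kJ/h
|Q| = 18.969 kW

Q = 19.0 kJ/s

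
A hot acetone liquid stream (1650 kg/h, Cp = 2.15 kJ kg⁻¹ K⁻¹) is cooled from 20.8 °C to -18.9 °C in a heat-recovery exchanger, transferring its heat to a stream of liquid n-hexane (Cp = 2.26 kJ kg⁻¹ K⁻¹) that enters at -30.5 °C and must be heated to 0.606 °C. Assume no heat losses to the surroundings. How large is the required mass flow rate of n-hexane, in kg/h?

Heat released by hot stream: Q = 1650 × 2.15 × (20.8 − -18.9) = 140840 kJ/h
Energy balance on cold side (adiabatic exchanger): Q = ṁ_c·Cp_c·(T_c,out − T_c,in)
ṁ_c = 140840 / [2.26 × (0.606 − -30.5)] = 2003.4 kg/h

ṁ_c = 2000 kg/h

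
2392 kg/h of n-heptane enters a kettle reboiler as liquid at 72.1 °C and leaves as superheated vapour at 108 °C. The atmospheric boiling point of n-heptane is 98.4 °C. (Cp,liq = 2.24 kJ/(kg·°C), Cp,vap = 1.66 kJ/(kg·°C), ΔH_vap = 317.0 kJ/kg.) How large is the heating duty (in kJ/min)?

liquid 72.1→98.4 °C: 58.912 kJ/kg
vaporisation at 98.4 °C: 317 kJ/kg
vapour 98.4→108 °C: 15.936 kJ/kg
Δh = 58.912 + 317 + 15.936 = 391.85 kJ/kg
Q = ṁ·Δh = 2392 kg/h × 391.85 kJ/kg = 937300 kJ/h
|Q| = 260.36 kW = 15622 kJ/min

Q = 15600 kJ/min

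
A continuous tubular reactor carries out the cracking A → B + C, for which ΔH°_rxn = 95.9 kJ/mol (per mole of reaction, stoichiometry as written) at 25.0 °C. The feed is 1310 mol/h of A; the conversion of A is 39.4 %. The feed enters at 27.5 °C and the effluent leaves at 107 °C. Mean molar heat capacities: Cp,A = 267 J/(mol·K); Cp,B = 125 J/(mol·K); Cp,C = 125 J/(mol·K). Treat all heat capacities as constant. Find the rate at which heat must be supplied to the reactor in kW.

Q_in = 21.3 kW

Extent of reaction ξ = 0.394 × 1310 = 516.14 mol/h
Reaction term: ξ·ΔH°_rxn = 516.14 × 95.9 = 49498 kJ/h
Sensible, feed 27.5→25 °C: -874.42 kJ/h
Outlet flows (mol/h): A 793.86, B 516.14, C 516.14
Sensible, products 25→107 °C: 27962 kJ/h
Q = ΔH = 76585 kJ/h = 21.274 kW
Heat supplied = 21.274 kW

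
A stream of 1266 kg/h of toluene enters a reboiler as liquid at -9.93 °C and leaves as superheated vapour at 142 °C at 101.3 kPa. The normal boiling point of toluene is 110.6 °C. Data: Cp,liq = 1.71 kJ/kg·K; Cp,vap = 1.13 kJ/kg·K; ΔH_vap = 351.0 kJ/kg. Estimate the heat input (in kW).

Q = 208 kW

liquid -9.93→110.6 °C: 206.11 kJ/kg
vaporisation at 110.6 °C: 351 kJ/kg
vapour 110.6→142 °C: 35.482 kJ/kg
Δh = 206.11 + 351 + 35.482 = 592.59 kJ/kg
Q = ṁ·Δh = 1266 kg/h × 592.59 kJ/kg = 750220 kJ/h
|Q| = 208.39 kW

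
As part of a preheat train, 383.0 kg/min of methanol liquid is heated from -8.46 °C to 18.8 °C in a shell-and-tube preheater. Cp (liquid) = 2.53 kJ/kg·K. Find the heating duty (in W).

Q = ṁ·Cp·ΔT = 383.0 × 2.53 × (18.8 − -8.46) = 26415 kJ/min
Converting: 26415 / 60 s = 440.24 kW
Heating duty = 440240 W

Q = 440000 W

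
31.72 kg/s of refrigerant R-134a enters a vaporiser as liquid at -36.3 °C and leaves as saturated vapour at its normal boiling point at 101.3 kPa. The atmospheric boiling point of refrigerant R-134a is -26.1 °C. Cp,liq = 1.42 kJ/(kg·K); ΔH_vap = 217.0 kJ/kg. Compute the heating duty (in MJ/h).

liquid -36.3→-26.1 °C: 14.484 kJ/kg
vaporisation at -26.1 °C: 217 kJ/kg
Δh = 14.484 + 217 = 231.48 kJ/kg
Q = ṁ·Δh = 31.72 kg/s × 231.48 kJ/kg = 7342.7 kJ/s
|Q| = 7342.7 kW = 26434 MJ/h

Q = 26400 MJ/h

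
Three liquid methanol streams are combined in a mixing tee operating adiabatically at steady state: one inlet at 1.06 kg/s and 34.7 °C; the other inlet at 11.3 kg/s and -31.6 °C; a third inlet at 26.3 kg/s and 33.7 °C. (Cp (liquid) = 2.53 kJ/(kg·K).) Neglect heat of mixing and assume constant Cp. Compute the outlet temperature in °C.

Energy balance with Q = 0: Σ ṁᵢCp,ᵢ(T_out − Tᵢ) = 0
T_out = Σ ṁᵢCp,ᵢTᵢ / Σ ṁᵢCp,ᵢ
      = 1432 / 97.81 = 14.641 °C

T_out = 14.6 °C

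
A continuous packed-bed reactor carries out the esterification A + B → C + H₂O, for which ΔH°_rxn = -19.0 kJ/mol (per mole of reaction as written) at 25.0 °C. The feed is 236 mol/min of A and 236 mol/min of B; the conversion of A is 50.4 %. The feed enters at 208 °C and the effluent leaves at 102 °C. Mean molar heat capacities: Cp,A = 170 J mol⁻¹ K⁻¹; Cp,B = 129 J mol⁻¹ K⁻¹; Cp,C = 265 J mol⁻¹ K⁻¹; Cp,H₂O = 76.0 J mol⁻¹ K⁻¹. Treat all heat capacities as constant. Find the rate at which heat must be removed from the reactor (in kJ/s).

Q_out = 156 kJ/s

Extent of reaction ξ = 0.504 × 236 = 118.94 mol/min
Reaction term: ξ·ΔH°_rxn = 118.94 × -19.0 = -2259.9 kJ/min
Sensible, feed 208→25 °C: -12913 kJ/min
Outlet flows (mol/min): A 117.06, B 117.06, C 118.94, H₂O 118.94
Sensible, products 25→102 °C: 5818.1 kJ/min
Q = ΔH = -9355.1 kJ/min = -155.92 kW
Heat removed = 155.92 kJ/s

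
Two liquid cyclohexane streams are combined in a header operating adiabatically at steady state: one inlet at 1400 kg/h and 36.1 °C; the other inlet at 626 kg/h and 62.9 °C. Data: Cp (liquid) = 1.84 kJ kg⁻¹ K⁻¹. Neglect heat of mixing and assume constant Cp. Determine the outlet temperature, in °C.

No heat crosses the boundary, so H_out = H_in.
T_out = Σ ṁᵢCp,ᵢTᵢ / Σ ṁᵢCp,ᵢ
      = 165440 / 3727.8 = 44.381 °C

T_out = 44.4 °C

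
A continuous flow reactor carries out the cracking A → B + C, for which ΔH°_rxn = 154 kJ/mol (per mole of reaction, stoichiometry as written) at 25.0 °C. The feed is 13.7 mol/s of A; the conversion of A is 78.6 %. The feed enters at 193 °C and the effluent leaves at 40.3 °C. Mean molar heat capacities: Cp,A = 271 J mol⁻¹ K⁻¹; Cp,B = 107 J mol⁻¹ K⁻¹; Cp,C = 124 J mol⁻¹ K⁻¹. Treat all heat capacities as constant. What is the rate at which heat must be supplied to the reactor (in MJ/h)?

Q_in = 3910 MJ/h

Extent of reaction ξ = 0.786 × 13.7 = 10.768 mol/s
Reaction term: ξ·ΔH°_rxn = 10.768 × 154 = 1658.3 kJ/s
Sensible, feed 193→25 °C: -623.73 kJ/s
Outlet flows (mol/s): A 2.9318, B 10.768, C 10.768
Sensible, products 25→40.3 °C: 50.214 kJ/s
Q = ΔH = 1084.8 kJ/s = 1084.8 kW
Heat supplied = 3905.2 MJ/h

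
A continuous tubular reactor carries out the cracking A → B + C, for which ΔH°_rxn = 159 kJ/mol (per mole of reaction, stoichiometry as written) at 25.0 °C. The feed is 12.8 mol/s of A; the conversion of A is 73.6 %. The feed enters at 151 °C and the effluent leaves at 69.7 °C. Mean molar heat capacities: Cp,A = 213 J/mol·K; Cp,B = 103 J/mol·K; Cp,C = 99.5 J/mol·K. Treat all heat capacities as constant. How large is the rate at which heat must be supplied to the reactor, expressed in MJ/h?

Q_in = 4580 MJ/h

Extent of reaction ξ = 0.736 × 12.8 = 9.4208 mol/s
Reaction term: ξ·ΔH°_rxn = 9.4208 × 159 = 1497.9 kJ/s
Sensible, feed 151→25 °C: -343.53 kJ/s
Outlet flows (mol/s): A 3.3792, B 9.4208, C 9.4208
Sensible, products 25→69.7 °C: 117.45 kJ/s
Q = ΔH = 1271.8 kJ/s = 1271.8 kW
Heat supplied = 4578.6 MJ/h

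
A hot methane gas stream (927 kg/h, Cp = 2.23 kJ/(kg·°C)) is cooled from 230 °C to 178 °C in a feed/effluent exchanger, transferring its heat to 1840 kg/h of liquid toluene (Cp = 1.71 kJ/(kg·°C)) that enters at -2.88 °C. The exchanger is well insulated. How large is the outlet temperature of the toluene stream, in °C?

T_c,out = 31.3 °C

Heat released by hot stream: Q = 927 × 2.23 × (230 − 178) = 107490 kJ/h
Energy balance on cold side (adiabatic exchanger): Q = ṁ_c·Cp_c·(T_c,out − T_c,in)
T_c,out = -2.88 + 107490/(1840 × 1.71) = 31.284 °C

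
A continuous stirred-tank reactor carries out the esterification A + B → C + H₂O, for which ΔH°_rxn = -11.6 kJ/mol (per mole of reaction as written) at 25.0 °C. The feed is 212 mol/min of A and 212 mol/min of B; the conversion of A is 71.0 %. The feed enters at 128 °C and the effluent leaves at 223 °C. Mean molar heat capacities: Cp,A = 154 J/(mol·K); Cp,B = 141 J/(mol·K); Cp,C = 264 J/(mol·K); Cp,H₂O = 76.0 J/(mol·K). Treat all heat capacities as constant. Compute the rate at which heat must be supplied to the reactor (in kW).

Q_in = 92.3 kW

Extent of reaction ξ = 0.710 × 212 = 150.52 mol/min
Reaction term: ξ·ΔH°_rxn = 150.52 × -11.6 = -1746 kJ/min
Sensible, feed 128→25 °C: -6441.6 kJ/min
Outlet flows (mol/min): A 61.48, B 61.48, C 150.52, H₂O 150.52
Sensible, products 25→223 °C: 13724 kJ/min
Q = ΔH = 5536.4 kJ/min = 92.273 kW
Heat supplied = 92.273 kW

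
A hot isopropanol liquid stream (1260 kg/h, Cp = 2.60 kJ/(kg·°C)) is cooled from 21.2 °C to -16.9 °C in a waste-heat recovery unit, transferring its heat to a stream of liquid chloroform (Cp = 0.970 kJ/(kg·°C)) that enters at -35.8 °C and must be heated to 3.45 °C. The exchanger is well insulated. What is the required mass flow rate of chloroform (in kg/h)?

Heat released by hot stream: Q = 1260 × 2.60 × (21.2 − -16.9) = 124820 kJ/h
Energy balance on cold side (adiabatic exchanger): Q = ṁ_c·Cp_c·(T_c,out − T_c,in)
ṁ_c = 124820 / [0.970 × (3.45 − -35.8)] = 3278.4 kg/h

ṁ_c = 3280 kg/h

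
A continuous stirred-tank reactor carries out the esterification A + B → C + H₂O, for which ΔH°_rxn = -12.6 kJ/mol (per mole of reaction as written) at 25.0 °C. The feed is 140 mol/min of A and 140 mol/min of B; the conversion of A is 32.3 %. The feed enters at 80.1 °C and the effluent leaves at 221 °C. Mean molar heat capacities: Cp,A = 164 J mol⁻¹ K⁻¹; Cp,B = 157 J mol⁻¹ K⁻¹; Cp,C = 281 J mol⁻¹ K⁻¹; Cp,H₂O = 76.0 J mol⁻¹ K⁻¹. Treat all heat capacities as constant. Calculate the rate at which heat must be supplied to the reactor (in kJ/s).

Q_in = 101 kJ/s

Extent of reaction ξ = 0.323 × 140 = 45.22 mol/min
Reaction term: ξ·ΔH°_rxn = 45.22 × -12.6 = -569.77 kJ/min
Sensible, feed 80.1→25 °C: -2476.2 kJ/min
Outlet flows (mol/min): A 94.78, B 94.78, C 45.22, H₂O 45.22
Sensible, products 25→221 °C: 9127.3 kJ/min
Q = ΔH = 6081.3 kJ/min = 101.36 kW
Heat supplied = 101.36 kJ/s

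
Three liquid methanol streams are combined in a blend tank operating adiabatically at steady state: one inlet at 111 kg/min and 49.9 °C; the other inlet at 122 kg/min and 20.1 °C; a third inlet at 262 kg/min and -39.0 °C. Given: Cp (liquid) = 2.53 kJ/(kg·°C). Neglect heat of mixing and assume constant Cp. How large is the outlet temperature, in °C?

Adiabatic, steady state ⇒ Σ ṁᵢCp,ᵢ(T_out − Tᵢ) = 0
T_out = Σ ṁᵢCp,ᵢTᵢ / Σ ṁᵢCp,ᵢ
      = -5634.1 / 1252.3 = -4.4988 °C

T_out = -4.50 °C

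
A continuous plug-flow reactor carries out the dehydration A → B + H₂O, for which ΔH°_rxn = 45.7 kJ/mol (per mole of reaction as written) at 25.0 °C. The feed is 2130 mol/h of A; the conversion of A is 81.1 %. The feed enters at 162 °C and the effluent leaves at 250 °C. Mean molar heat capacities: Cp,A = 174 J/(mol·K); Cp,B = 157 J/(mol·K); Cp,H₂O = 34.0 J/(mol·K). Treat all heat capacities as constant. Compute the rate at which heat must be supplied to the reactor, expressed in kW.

Q_in = 32.8 kW

Extent of reaction ξ = 0.811 × 2130 = 1727.4 mol/h
Reaction term: ξ·ΔH°_rxn = 1727.4 × 45.7 = 78944 kJ/h
Sensible, feed 162→25 °C: -50775 kJ/h
Outlet flows (mol/h): A 402.57, B 1727.4, H₂O 1727.4
Sensible, products 25→250 °C: 89997 kJ/h
Q = ΔH = 118170 kJ/h = 32.824 kW
Heat supplied = 32.824 kW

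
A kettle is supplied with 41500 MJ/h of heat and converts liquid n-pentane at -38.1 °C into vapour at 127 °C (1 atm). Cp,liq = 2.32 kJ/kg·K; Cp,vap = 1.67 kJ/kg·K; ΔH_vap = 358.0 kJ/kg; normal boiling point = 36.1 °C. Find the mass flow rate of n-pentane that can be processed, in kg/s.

Δh = 2.32×(36.1−-38.1) + 358.0 + 1.67×(127−36.1) = 681.95 kJ/kg
Q = 41500 MJ/h = 11528 kJ/s = 11528 kJ/s
ṁ = Q/Δh = 11528 / 681.95 = 16.904 kg/s

ṁ = 16.9 kg/s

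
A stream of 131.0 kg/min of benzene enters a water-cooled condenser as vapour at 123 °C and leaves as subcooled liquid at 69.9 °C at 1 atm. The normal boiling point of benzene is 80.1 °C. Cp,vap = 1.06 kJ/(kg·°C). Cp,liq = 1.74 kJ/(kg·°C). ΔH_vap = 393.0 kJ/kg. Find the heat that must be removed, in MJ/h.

vapour 123→80.1 °C: -45.474 kJ/kg
condensation at 80.1 °C: -393 kJ/kg
liquid 80.1→69.9 °C: -17.748 kJ/kg
Δh = -45.474 + -393 + -17.748 = -456.22 kJ/kg
Q = ṁ·Δh = 131.0 kg/min × -456.22 kJ/kg = -59765 kJ/min
|Q| = 996.08 kW = 3585.9 MJ/h

Q_c = 3590 MJ/h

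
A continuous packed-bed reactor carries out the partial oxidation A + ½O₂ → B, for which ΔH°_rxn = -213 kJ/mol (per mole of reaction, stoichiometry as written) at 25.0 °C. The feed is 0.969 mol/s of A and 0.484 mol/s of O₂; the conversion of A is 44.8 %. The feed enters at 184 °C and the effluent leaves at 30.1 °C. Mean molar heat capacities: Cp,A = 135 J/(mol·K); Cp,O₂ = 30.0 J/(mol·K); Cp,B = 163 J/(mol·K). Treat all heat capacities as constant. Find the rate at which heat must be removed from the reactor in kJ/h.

Extent of reaction ξ = 0.448 × 0.969 = 0.43411 mol/s
Reaction term: ξ·ΔH°_rxn = 0.43411 × -213 = -92.466 kJ/s
Sensible, feed 184→25 °C: -23.108 kJ/s
Outlet flows (mol/s): A 0.53489, O₂ 0.26694, B 0.43411
Sensible, products 25→30.1 °C: 0.76999 kJ/s
Q = ΔH = -114.8 kJ/s = -114.8 kW
Heat removed = 413290 kJ/h

Q_out = 413000 kJ/h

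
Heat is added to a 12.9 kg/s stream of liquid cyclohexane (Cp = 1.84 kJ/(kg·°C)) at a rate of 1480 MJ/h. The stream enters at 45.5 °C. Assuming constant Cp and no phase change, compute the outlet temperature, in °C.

T_out = 62.8 °C

Q = 1480 MJ/h = 411.11 kJ/s
ΔT = Q/(ṁ·Cp) = 411.11/(12.9×1.84) = 17.32 K
T_out = 45.5 + 17.32 = 62.82 °C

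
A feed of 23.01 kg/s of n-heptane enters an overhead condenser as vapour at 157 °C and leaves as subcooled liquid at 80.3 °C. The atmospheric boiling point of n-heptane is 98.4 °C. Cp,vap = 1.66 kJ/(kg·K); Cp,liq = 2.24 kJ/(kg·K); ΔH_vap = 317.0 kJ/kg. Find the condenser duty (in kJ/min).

vapour 157→98.4 °C: -97.276 kJ/kg
condensation at 98.4 °C: -317 kJ/kg
liquid 98.4→80.3 °C: -40.544 kJ/kg
Δh = -97.276 + -317 + -40.544 = -454.82 kJ/kg
Q = ṁ·Δh = 23.01 kg/s × -454.82 kJ/kg = -10465 kJ/s
|Q| = 10465 kW = 627920 kJ/min

Q_c = 628000 kJ/min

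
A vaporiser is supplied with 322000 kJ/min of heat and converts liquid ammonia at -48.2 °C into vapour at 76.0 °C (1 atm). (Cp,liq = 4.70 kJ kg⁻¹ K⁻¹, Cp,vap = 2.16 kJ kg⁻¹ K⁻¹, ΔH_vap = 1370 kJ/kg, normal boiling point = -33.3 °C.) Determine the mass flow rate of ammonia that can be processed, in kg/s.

Δh = 4.70×(-33.3−-48.2) + 1370 + 2.16×(76.0−-33.3) = 1676.1 kJ/kg
Q = 322000 kJ/min = 5366.7 kJ/s = 5366.7 kJ/s
ṁ = Q/Δh = 5366.7 / 1676.1 = 3.2018 kg/s

ṁ = 3.20 kg/s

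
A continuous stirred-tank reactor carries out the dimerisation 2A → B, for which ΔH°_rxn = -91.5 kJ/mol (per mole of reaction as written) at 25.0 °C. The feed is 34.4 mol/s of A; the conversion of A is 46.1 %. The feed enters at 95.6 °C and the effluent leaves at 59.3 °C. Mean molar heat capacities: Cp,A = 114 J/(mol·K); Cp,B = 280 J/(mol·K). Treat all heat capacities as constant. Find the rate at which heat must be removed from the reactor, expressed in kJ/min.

Q_out = 51200 kJ/min

Extent of reaction ξ = 0.461 × 34.4 / 2 = 7.9292 mol/s
Reaction term: ξ·ΔH°_rxn = 7.9292 × -91.5 = -725.52 kJ/s
Sensible, feed 95.6→25 °C: -276.86 kJ/s
Outlet flows (mol/s): A 18.542, B 7.9292
Sensible, products 25→59.3 °C: 148.65 kJ/s
Q = ΔH = -853.73 kJ/s = -853.73 kW
Heat removed = 51224 kJ/min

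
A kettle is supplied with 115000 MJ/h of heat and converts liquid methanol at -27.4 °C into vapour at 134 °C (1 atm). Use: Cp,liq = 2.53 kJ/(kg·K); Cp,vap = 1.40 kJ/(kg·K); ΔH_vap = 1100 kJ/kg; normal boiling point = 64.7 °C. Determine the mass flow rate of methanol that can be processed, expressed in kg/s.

ṁ = 22.3 kg/s

Δh = 2.53×(64.7−-27.4) + 1100 + 1.40×(134−64.7) = 1430 kJ/kg
Q = 115000 MJ/h = 31944 kJ/s = 31944 kJ/s
ṁ = Q/Δh = 31944 / 1430 = 22.338 kg/s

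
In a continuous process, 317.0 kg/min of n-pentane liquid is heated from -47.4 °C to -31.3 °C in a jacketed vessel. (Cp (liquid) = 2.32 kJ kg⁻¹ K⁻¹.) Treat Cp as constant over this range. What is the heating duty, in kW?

Q = ṁ·Cp·ΔT = 317.0 × 2.32 × (-31.3 − -47.4) = 11841 kJ/min
Converting: 11841 / 60 s = 197.34 kW

Q = 197 kW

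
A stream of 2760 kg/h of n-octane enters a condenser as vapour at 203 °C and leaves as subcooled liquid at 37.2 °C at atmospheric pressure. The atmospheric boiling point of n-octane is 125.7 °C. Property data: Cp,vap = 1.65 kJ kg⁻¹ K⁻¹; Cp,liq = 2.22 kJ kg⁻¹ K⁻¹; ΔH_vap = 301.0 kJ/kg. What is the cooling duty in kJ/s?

Q_c = 479 kJ/s

vapour 203→125.7 °C: -127.54 kJ/kg
condensation at 125.7 °C: -301 kJ/kg
liquid 125.7→37.2 °C: -196.47 kJ/kg
Δh = -127.54 + -301 + -196.47 = -625.01 kJ/kg
Q = ṁ·Δh = 2760 kg/h × -625.01 kJ/kg = -1.725e+06 kJ/h
|Q| = 479.18 kW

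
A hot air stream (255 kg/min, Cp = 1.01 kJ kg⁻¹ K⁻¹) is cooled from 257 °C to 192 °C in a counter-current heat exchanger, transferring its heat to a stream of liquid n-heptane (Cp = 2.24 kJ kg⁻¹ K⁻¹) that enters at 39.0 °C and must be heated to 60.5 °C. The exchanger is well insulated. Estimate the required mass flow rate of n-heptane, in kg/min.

ṁ_c = 348 kg/min

Heat released by hot stream: Q = 255 × 1.01 × (257 − 192) = 16741 kJ/min
Energy balance on cold side (adiabatic exchanger): Q = ṁ_c·Cp_c·(T_c,out − T_c,in)
ṁ_c = 16741 / [2.24 × (60.5 − 39.0)] = 347.61 kg/min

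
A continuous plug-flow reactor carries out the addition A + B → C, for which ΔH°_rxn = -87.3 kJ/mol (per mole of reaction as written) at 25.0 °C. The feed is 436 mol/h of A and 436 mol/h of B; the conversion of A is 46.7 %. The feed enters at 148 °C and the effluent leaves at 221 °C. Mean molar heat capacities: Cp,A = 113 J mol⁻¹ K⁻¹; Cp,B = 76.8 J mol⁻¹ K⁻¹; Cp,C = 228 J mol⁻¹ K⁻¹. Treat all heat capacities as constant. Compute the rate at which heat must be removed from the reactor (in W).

Q_out = 2840 W

Extent of reaction ξ = 0.467 × 436 = 203.61 mol/h
Reaction term: ξ·ΔH°_rxn = 203.61 × -87.3 = -17775 kJ/h
Sensible, feed 148→25 °C: -10179 kJ/h
Outlet flows (mol/h): A 232.39, B 232.39, C 203.61
Sensible, products 25→221 °C: 17744 kJ/h
Q = ΔH = -10210 kJ/h = -2.8361 kW
Heat removed = 2836.1 W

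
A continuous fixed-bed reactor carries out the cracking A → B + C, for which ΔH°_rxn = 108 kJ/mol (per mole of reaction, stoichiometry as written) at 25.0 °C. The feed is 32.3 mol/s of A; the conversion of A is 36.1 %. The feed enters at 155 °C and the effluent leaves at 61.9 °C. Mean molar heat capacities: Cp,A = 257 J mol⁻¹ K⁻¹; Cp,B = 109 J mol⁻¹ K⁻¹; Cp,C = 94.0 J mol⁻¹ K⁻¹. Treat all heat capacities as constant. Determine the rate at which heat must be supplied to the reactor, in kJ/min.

Extent of reaction ξ = 0.361 × 32.3 = 11.66 mol/s
Reaction term: ξ·ΔH°_rxn = 11.66 × 108 = 1259.3 kJ/s
Sensible, feed 155→25 °C: -1079.1 kJ/s
Outlet flows (mol/s): A 20.64, B 11.66, C 11.66
Sensible, products 25→61.9 °C: 283.08 kJ/s
Q = ΔH = 463.25 kJ/s = 463.25 kW
Heat supplied = 27795 kJ/min

Q_in = 27800 kJ/min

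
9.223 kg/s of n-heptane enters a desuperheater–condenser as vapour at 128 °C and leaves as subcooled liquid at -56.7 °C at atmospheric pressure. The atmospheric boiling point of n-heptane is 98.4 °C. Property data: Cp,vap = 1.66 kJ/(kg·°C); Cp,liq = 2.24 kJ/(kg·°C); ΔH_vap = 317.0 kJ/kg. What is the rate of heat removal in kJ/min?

Q_c = 395000 kJ/min

vapour 128→98.4 °C: -49.136 kJ/kg
condensation at 98.4 °C: -317 kJ/kg
liquid 98.4→-56.7 °C: -347.42 kJ/kg
Δh = -49.136 + -317 + -347.42 = -713.56 kJ/kg
Q = ṁ·Δh = 9.223 kg/s × -713.56 kJ/kg = -6581.2 kJ/s
|Q| = 6581.2 kW = 394870 kJ/min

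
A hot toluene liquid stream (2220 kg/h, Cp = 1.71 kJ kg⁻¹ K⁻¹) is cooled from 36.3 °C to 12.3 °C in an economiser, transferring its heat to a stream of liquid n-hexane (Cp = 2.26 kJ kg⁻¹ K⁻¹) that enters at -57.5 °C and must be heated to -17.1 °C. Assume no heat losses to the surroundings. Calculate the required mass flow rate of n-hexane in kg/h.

ṁ_c = 998 kg/h

Heat released by hot stream: Q = 2220 × 1.71 × (36.3 − 12.3) = 91109 kJ/h
Energy balance on cold side (adiabatic exchanger): Q = ṁ_c·Cp_c·(T_c,out − T_c,in)
ṁ_c = 91109 / [2.26 × (-17.1 − -57.5)] = 997.86 kg/h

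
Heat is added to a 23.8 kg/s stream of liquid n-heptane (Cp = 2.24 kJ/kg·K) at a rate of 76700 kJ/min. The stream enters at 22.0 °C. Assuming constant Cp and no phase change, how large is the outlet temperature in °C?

Q = 76700 kJ/min = 1278.3 kJ/s
ΔT = Q/(ṁ·Cp) = 1278.3/(23.8×2.24) = 23.978 K
T_out = 22.0 + 23.978 = 45.978 °C

T_out = 46.0 °C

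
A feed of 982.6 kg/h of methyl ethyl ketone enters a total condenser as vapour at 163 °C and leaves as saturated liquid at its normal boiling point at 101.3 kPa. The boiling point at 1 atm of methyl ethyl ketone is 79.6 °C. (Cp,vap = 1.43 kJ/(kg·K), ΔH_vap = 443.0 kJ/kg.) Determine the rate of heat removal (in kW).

Q_c = 153 kW

vapour 163→79.6 °C: -119.26 kJ/kg
condensation at 79.6 °C: -443 kJ/kg
Δh = -119.26 + -443 = -562.26 kJ/kg
Q = ṁ·Δh = 982.6 kg/h × -562.26 kJ/kg = -552480 kJ/h
|Q| = 153.47 kW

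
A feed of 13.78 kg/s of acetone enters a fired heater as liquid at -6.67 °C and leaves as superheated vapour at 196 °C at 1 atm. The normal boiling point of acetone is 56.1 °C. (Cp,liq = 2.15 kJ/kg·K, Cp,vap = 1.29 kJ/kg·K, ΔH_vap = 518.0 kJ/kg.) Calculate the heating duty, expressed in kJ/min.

liquid -6.67→56.1 °C: 134.96 kJ/kg
vaporisation at 56.1 °C: 518 kJ/kg
vapour 56.1→196 °C: 180.47 kJ/kg
Δh = 134.96 + 518 + 180.47 = 833.43 kJ/kg
Q = ṁ·Δh = 13.78 kg/s × 833.43 kJ/kg = 11485 kJ/s
|Q| = 11485 kW = 689080 kJ/min

Q = 689000 kJ/min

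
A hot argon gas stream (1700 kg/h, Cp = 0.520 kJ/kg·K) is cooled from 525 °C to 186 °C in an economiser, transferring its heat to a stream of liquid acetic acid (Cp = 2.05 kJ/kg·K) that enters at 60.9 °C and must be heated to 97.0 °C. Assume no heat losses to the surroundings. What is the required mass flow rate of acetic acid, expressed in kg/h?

ṁ_c = 4050 kg/h

Heat released by hot stream: Q = 1700 × 0.520 × (525 − 186) = 299680 kJ/h
Energy balance on cold side (adiabatic exchanger): Q = ṁ_c·Cp_c·(T_c,out − T_c,in)
ṁ_c = 299680 / [2.05 × (97.0 − 60.9)] = 4049.4 kg/h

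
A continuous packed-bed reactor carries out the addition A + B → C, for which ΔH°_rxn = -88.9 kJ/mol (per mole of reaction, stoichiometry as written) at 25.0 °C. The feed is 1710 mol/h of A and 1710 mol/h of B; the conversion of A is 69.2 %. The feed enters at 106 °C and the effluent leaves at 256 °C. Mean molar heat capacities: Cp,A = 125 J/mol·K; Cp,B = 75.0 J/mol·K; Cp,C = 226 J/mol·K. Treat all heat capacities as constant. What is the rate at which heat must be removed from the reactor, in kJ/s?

Extent of reaction ξ = 0.692 × 1710 = 1183.3 mol/h
Reaction term: ξ·ΔH°_rxn = 1183.3 × -88.9 = -105200 kJ/h
Sensible, feed 106→25 °C: -27702 kJ/h
Outlet flows (mol/h): A 526.68, B 526.68, C 1183.3
Sensible, products 25→256 °C: 86109 kJ/h
Q = ΔH = -46790 kJ/h = -12.997 kW
Heat removed = 12.997 kJ/s

Q_out = 13.0 kJ/s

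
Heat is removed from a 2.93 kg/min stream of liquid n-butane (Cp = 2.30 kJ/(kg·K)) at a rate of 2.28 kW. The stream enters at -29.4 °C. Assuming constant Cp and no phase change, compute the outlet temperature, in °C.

T_out = -49.7 °C

Q = 2.28 kW = 136.8 kJ/min
ΔT = Q/(ṁ·Cp) = 136.8/(2.93×2.30) = 20.3 K
T_out = -29.4 − 20.3 = -49.7 °C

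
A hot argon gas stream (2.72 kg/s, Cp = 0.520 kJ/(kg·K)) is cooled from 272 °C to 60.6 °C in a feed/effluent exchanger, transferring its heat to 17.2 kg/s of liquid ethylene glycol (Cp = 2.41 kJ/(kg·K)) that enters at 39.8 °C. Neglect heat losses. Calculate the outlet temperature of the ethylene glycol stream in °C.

Heat released by hot stream: Q = 2.72 × 0.520 × (272 − 60.6) = 299 kJ/s
Energy balance on cold side (adiabatic exchanger): Q = ṁ_c·Cp_c·(T_c,out − T_c,in)
T_c,out = 39.8 + 299/(17.2 × 2.41) = 47.013 °C

T_c,out = 47.0 °C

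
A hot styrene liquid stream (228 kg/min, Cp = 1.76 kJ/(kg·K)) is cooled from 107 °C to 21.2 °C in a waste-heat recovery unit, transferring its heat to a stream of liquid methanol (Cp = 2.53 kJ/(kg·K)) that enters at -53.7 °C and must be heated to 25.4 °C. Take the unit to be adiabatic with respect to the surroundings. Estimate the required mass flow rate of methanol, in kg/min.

ṁ_c = 172 kg/min

Heat released by hot stream: Q = 228 × 1.76 × (107 − 21.2) = 34430 kJ/min
Energy balance on cold side (adiabatic exchanger): Q = ṁ_c·Cp_c·(T_c,out − T_c,in)
ṁ_c = 34430 / [2.53 × (25.4 − -53.7)] = 172.04 kg/min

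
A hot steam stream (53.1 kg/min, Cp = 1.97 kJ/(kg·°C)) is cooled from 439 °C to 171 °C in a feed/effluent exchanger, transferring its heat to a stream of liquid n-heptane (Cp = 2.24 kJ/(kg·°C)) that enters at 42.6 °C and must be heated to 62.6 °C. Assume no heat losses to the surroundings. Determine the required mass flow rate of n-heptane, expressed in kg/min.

Heat released by hot stream: Q = 53.1 × 1.97 × (439 − 171) = 28035 kJ/min
Energy balance on cold side (adiabatic exchanger): Q = ṁ_c·Cp_c·(T_c,out − T_c,in)
ṁ_c = 28035 / [2.24 × (62.6 − 42.6)] = 625.77 kg/min

ṁ_c = 626 kg/min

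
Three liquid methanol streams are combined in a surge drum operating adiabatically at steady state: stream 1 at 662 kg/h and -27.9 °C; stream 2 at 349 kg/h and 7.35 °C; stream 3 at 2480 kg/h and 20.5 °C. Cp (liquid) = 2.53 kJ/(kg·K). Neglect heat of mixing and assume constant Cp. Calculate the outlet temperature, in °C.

T_out = 10.0 °C

Energy balance with Q = 0: Σ ṁᵢCp,ᵢ(T_out − Tᵢ) = 0
T_out = Σ ṁᵢCp,ᵢTᵢ / Σ ṁᵢCp,ᵢ
      = 88386 / 8832.2 = 10.007 °C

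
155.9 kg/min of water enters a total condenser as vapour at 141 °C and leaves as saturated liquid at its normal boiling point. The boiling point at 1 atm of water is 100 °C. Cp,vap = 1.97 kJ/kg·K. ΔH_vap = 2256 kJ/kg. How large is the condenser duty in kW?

Q_c = 6070 kW

vapour 141→100 °C: -80.77 kJ/kg
condensation at 100 °C: -2256 kJ/kg
Δh = -80.77 + -2256 = -2336.8 kJ/kg
Q = ṁ·Δh = 155.9 kg/min × -2336.8 kJ/kg = -364300 kJ/min
|Q| = 6071.7 kW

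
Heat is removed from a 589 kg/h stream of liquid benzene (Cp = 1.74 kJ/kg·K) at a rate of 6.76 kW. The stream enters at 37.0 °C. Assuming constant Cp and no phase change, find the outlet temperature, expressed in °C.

Q = 6.76 kW = 24336 kJ/h
ΔT = Q/(ṁ·Cp) = 24336/(589×1.74) = 23.746 K
T_out = 37.0 − 23.746 = 13.254 °C

T_out = 13.3 °C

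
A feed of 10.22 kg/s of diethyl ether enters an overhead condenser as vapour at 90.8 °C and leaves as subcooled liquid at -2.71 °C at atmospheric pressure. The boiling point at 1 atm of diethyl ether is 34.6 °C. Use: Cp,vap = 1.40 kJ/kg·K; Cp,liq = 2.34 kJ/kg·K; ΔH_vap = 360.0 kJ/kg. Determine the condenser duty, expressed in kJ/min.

vapour 90.8→34.6 °C: -78.68 kJ/kg
condensation at 34.6 °C: -360 kJ/kg
liquid 34.6→-2.71 °C: -87.305 kJ/kg
Δh = -78.68 + -360 + -87.305 = -525.99 kJ/kg
Q = ṁ·Δh = 10.22 kg/s × -525.99 kJ/kg = -5375.6 kJ/s
|Q| = 5375.6 kW = 322530 kJ/min

Q_c = 323000 kJ/min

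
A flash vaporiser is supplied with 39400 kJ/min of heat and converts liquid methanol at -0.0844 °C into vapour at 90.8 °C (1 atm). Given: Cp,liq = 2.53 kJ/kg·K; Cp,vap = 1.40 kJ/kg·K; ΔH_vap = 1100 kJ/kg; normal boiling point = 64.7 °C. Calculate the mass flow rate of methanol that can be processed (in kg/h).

Δh = 2.53×(64.7−-0.0844) + 1100 + 1.40×(90.8−64.7) = 1300.4 kJ/kg
Q = 39400 kJ/min = 656.67 kJ/s = 2.364e+06 kJ/h
ṁ = Q/Δh = 2.364e+06 / 1300.4 = 1817.8 kg/h

ṁ = 1820 kg/h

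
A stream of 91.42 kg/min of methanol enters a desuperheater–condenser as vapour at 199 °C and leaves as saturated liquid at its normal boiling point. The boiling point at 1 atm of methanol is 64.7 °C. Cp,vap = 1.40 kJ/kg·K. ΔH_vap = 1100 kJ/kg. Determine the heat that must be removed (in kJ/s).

Q_c = 1960 kJ/s

vapour 199→64.7 °C: -188.02 kJ/kg
condensation at 64.7 °C: -1100 kJ/kg
Δh = -188.02 + -1100 = -1288 kJ/kg
Q = ṁ·Δh = 91.42 kg/min × -1288 kJ/kg = -117750 kJ/min
|Q| = 1962.5 kW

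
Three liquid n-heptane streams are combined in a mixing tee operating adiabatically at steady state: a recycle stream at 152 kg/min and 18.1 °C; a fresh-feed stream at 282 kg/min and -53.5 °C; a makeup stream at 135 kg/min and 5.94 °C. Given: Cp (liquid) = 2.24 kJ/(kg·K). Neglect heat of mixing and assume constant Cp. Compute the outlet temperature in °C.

T_out = -20.3 °C

No heat crosses the boundary, so H_out = H_in.
T_out = Σ ṁᵢCp,ᵢTᵢ / Σ ṁᵢCp,ᵢ
      = -25836 / 1274.6 = -20.27 °C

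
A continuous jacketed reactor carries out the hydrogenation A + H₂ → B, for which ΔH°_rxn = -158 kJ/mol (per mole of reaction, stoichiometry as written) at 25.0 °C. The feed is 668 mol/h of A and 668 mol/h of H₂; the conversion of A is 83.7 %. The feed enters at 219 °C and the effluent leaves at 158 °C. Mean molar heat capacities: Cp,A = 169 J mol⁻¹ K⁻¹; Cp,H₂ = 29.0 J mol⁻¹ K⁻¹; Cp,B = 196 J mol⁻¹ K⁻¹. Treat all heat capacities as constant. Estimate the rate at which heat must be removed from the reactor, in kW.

Q_out = 26.8 kW

Extent of reaction ξ = 0.837 × 668 = 559.12 mol/h
Reaction term: ξ·ΔH°_rxn = 559.12 × -158 = -88340 kJ/h
Sensible, feed 219→25 °C: -25659 kJ/h
Outlet flows (mol/h): A 108.88, H₂ 108.88, B 559.12
Sensible, products 25→158 °C: 17442 kJ/h
Q = ΔH = -96557 kJ/h = -26.821 kW
Heat removed = 26.821 kW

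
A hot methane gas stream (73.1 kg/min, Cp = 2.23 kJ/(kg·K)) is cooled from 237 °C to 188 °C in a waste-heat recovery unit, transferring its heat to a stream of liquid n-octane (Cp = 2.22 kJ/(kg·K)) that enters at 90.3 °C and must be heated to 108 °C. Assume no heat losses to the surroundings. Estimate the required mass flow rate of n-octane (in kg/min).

Heat released by hot stream: Q = 73.1 × 2.23 × (237 − 188) = 7987.6 kJ/min
Energy balance on cold side (adiabatic exchanger): Q = ṁ_c·Cp_c·(T_c,out − T_c,in)
ṁ_c = 7987.6 / [2.22 × (108 − 90.3)] = 203.28 kg/min

ṁ_c = 203 kg/min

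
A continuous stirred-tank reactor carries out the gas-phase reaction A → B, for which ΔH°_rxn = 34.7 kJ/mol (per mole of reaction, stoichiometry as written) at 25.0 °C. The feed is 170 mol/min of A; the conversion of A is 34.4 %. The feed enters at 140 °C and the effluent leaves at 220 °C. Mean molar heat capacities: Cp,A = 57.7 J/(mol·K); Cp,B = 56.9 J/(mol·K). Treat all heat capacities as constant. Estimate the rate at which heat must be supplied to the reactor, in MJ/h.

Q_in = 168 MJ/h

Extent of reaction ξ = 0.344 × 170 = 58.48 mol/min
Reaction term: ξ·ΔH°_rxn = 58.48 × 34.7 = 2029.3 kJ/min
Sensible, feed 140→25 °C: -1128 kJ/min
Outlet flows (mol/min): A 111.52, B 58.48
Sensible, products 25→220 °C: 1903.6 kJ/min
Q = ΔH = 2804.9 kJ/min = 46.748 kW
Heat supplied = 168.29 MJ/h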